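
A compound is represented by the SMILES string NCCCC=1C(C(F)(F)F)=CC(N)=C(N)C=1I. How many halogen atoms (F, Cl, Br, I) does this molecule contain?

4

Halogen atoms appear at heavy-atom positions 8, 9, 10, 17 (3×F, 1×I).
Other groups present: 3 primary amine.
Halogen count: 4.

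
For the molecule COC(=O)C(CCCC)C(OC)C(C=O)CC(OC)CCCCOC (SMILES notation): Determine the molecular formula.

C19H36O6

Walk through each heavy atom and fill implicit hydrogens from standard valence (C 4, N 3, O 2, S 2, halogen 1):
  atom 1: C, bond orders sum to 1 (valence 4) → 3 H
  atom 2: O, bond orders sum to 2 (valence 2) → 0 H
  atom 3: C, bond orders sum to 4 (valence 4) → 0 H
  atom 4: O, bond orders sum to 2 (valence 2) → 0 H
  atom 5: C, bond orders sum to 3 (valence 4) → 1 H
  atom 6: C, bond orders sum to 2 (valence 4) → 2 H
  atom 7: C, bond orders sum to 2 (valence 4) → 2 H
  atom 8: C, bond orders sum to 2 (valence 4) → 2 H
  atom 9: C, bond orders sum to 1 (valence 4) → 3 H
  atom 10: C, bond orders sum to 3 (valence 4) → 1 H
  atom 11: O, bond orders sum to 2 (valence 2) → 0 H
  atom 12: C, bond orders sum to 1 (valence 4) → 3 H
  atom 13: C, bond orders sum to 3 (valence 4) → 1 H
  atom 14: C, bond orders sum to 3 (valence 4) → 1 H
  atom 15: O, bond orders sum to 2 (valence 2) → 0 H
  atom 16: C, bond orders sum to 2 (valence 4) → 2 H
  atom 17: C, bond orders sum to 3 (valence 4) → 1 H
  atom 18: O, bond orders sum to 2 (valence 2) → 0 H
  atom 19: C, bond orders sum to 1 (valence 4) → 3 H
  atom 20: C, bond orders sum to 2 (valence 4) → 2 H
  atom 21: C, bond orders sum to 2 (valence 4) → 2 H
  atom 22: C, bond orders sum to 2 (valence 4) → 2 H
  atom 23: C, bond orders sum to 2 (valence 4) → 2 H
  atom 24: O, bond orders sum to 2 (valence 2) → 0 H
  atom 25: C, bond orders sum to 1 (valence 4) → 3 H
Totals → C:19, H:36, O:6.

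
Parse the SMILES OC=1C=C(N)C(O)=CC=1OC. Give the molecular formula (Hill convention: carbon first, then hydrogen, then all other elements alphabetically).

Walk through each heavy atom and fill implicit hydrogens from standard valence (C 4, N 3, O 2, S 2, halogen 1):
  atom 1: O, bond orders sum to 1 (valence 2) → 1 H
  atom 2: C, bond orders sum to 4 (valence 4) → 0 H
  atom 3: C, bond orders sum to 3 (valence 4) → 1 H
  atom 4: C, bond orders sum to 4 (valence 4) → 0 H
  atom 5: N, bond orders sum to 1 (valence 3) → 2 H
  atom 6: C, bond orders sum to 4 (valence 4) → 0 H
  atom 7: O, bond orders sum to 1 (valence 2) → 1 H
  atom 8: C, bond orders sum to 3 (valence 4) → 1 H
  atom 9: C, bond orders sum to 4 (valence 4) → 0 H
  atom 10: O, bond orders sum to 2 (valence 2) → 0 H
  atom 11: C, bond orders sum to 1 (valence 4) → 3 H
Totals → C:7, H:9, N:1, O:3.

C7H9NO3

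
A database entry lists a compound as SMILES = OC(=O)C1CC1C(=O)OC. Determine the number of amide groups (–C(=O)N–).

Scan the SMILES for the amide motif — none present.
Groups that are present: 1 carboxylic acid, 1 ester.

0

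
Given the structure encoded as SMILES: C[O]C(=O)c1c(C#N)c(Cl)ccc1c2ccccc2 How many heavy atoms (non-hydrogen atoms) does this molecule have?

Every atom symbol written in the SMILES (organic subset) is one heavy atom; implicit H are not written.
Heavy atoms by element → C:15, Cl:1, N:1, O:2.
Total: 19.

19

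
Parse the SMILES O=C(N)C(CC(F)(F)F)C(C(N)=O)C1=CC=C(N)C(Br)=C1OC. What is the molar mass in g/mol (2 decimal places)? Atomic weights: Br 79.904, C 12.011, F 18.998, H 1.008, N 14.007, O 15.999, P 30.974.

First, the molecular formula is C13H15BrF3N3O3 (counting implicit H from valence).
  Br: 1 × 79.904 = 79.904
  C: 13 × 12.011 = 156.143
  F: 3 × 18.998 = 56.994
  H: 15 × 1.008 = 15.120
  N: 3 × 14.007 = 42.021
  O: 3 × 15.999 = 47.997
Sum: 1×79.904 + 13×12.011 + 3×18.998 + 15×1.008 + 3×14.007 + 3×15.999 = 398.179 → 398.18 g/mol.

398.18 g/mol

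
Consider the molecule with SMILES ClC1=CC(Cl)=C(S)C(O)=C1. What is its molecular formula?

C6H4Cl2OS

Walk through each heavy atom and fill implicit hydrogens from standard valence (C 4, N 3, O 2, S 2, halogen 1):
  atom 1: Cl (halogen, monovalent) → 0 H
  atom 2: C, bond orders sum to 4 (valence 4) → 0 H
  atom 3: C, bond orders sum to 3 (valence 4) → 1 H
  atom 4: C, bond orders sum to 4 (valence 4) → 0 H
  atom 5: Cl (halogen, monovalent) → 0 H
  atom 6: C, bond orders sum to 4 (valence 4) → 0 H
  atom 7: S, bond orders sum to 1 (valence 2) → 1 H
  atom 8: C, bond orders sum to 4 (valence 4) → 0 H
  atom 9: O, bond orders sum to 1 (valence 2) → 1 H
  atom 10: C, bond orders sum to 3 (valence 4) → 1 H
Totals → C:6, H:4, Cl:2, O:1, S:1.
In Hill order: C6H4Cl2OS.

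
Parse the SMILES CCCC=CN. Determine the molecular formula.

C5H11N

Walk through each heavy atom and fill implicit hydrogens from standard valence (C 4, N 3, O 2, S 2, halogen 1):
  atom 1: C, bond orders sum to 1 (valence 4) → 3 H
  atom 2: C, bond orders sum to 2 (valence 4) → 2 H
  atom 3: C, bond orders sum to 2 (valence 4) → 2 H
  atom 4: C, bond orders sum to 3 (valence 4) → 1 H
  atom 5: C, bond orders sum to 3 (valence 4) → 1 H
  atom 6: N, bond orders sum to 1 (valence 3) → 2 H
Totals → C:5, H:11, N:1.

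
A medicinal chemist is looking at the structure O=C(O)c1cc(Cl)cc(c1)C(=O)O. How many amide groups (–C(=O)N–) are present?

0

Scan the SMILES for the amide motif — none present.
Groups that are present: 2 carboxylic acid.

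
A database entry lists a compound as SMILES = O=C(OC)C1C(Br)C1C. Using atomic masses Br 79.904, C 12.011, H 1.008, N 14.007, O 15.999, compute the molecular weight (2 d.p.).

193.04 g/mol

First, the molecular formula is C6H9BrO2 (counting implicit H from valence).
  Br: 1 × 79.904 = 79.904
  C: 6 × 12.011 = 72.066
  H: 9 × 1.008 = 9.072
  O: 2 × 15.999 = 31.998
Sum: 1×79.904 + 6×12.011 + 9×1.008 + 2×15.999 = 193.040 → 193.04 g/mol.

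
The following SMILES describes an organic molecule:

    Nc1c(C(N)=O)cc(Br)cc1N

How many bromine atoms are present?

Scan the SMILES for Br atoms (remember two-letter symbols like Cl and Br are single atoms).
Bromine count: 1.

1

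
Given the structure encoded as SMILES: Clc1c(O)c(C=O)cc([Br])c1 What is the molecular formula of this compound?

Walk through each heavy atom and fill implicit hydrogens from standard valence (C 4, N 3, O 2, S 2, halogen 1); for lowercase aromatic atoms, an aromatic c carries 1 H when it has two neighbours and 0 H with three, and aromatic n carries 0 H:
  atom 1: Cl (halogen, monovalent) → 0 H
  atom 2: aromatic c, 3 neighbours → 0 H
  atom 3: aromatic c, 3 neighbours → 0 H
  atom 4: O, bond orders sum to 1 (valence 2) → 1 H
  atom 5: aromatic c, 3 neighbours → 0 H
  atom 6: C, bond orders sum to 3 (valence 4) → 1 H
  atom 7: O, bond orders sum to 2 (valence 2) → 0 H
  atom 8: aromatic c, 2 neighbours → 1 H
  atom 9: aromatic c, 3 neighbours → 0 H
  atom 10: Br with explicit H count 0
  atom 11: aromatic c, 2 neighbours → 1 H
Totals → C:7, H:4, Br:1, Cl:1, O:2.

C7H4BrClO2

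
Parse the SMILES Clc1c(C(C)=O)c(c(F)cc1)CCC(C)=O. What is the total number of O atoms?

Scan the SMILES for O atoms (remember two-letter symbols like Cl and Br are single atoms).
Oxygen count: 2.

2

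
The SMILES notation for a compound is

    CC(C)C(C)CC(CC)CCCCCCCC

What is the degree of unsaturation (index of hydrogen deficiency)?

0

Degree of unsaturation = (number of rings) + (number of π bonds).
Ring closures in the SMILES: 0.
π bonds: none → 0 DoU from unsaturation.
Total DoU = 0 + 0 = 0.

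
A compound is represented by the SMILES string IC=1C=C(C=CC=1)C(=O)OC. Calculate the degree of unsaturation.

Degree of unsaturation = (number of rings) + (number of π bonds).
Ring closures in the SMILES: 1.
π bonds: 4 double bonds (each 1 DoU) → 4 DoU from unsaturation.
Total DoU = 1 + 4 = 5.

5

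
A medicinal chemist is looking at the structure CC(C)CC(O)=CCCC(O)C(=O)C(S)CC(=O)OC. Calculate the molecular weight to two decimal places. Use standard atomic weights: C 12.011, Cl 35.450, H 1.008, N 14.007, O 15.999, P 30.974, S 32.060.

First, the molecular formula is C14H24O5S (counting implicit H from valence).
  C: 14 × 12.011 = 168.154
  H: 24 × 1.008 = 24.192
  O: 5 × 15.999 = 79.995
  S: 1 × 32.060 = 32.060
Sum: 14×12.011 + 24×1.008 + 5×15.999 + 1×32.060 = 304.401 → 304.40 g/mol.

304.40 g/mol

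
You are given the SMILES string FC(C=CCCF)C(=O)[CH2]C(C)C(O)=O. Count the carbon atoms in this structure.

10

Count every carbon token in the SMILES (each C, including those in ring-closure positions and inside branches).
Carbon count: 10.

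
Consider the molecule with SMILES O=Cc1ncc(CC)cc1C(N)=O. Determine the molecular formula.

C9H10N2O2

Walk through each heavy atom and fill implicit hydrogens from standard valence (C 4, N 3, O 2, S 2, halogen 1); for lowercase aromatic atoms, an aromatic c carries 1 H when it has two neighbours and 0 H with three, and aromatic n carries 0 H:
  atom 1: O, bond orders sum to 2 (valence 2) → 0 H
  atom 2: C, bond orders sum to 3 (valence 4) → 1 H
  atom 3: aromatic c, 3 neighbours → 0 H
  atom 4: aromatic n, 2 neighbours → 0 H
  atom 5: aromatic c, 2 neighbours → 1 H
  atom 6: aromatic c, 3 neighbours → 0 H
  atom 7: C, bond orders sum to 2 (valence 4) → 2 H
  atom 8: C, bond orders sum to 1 (valence 4) → 3 H
  atom 9: aromatic c, 2 neighbours → 1 H
  atom 10: aromatic c, 3 neighbours → 0 H
  atom 11: C, bond orders sum to 4 (valence 4) → 0 H
  atom 12: N, bond orders sum to 1 (valence 3) → 2 H
  atom 13: O, bond orders sum to 2 (valence 2) → 0 H
Totals → C:9, H:10, N:2, O:2.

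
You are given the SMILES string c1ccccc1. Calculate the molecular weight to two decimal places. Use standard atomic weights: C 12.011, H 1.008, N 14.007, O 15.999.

78.11 g/mol

First, the molecular formula is C6H6 (counting implicit H from valence).
  C: 6 × 12.011 = 72.066
  H: 6 × 1.008 = 6.048
Sum: 6×12.011 + 6×1.008 = 78.114 → 78.11 g/mol.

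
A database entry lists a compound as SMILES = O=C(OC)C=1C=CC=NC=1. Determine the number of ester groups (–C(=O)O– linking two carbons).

The ester motif appears at heavy-atom position 2 in the SMILES.
Ester count: 1.

1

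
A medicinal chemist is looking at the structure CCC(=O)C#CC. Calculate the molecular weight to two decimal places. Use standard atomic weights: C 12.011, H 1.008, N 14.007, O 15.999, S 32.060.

First, the molecular formula is C6H8O (counting implicit H from valence).
  C: 6 × 12.011 = 72.066
  H: 8 × 1.008 = 8.064
  O: 1 × 15.999 = 15.999
Sum: 6×12.011 + 8×1.008 + 1×15.999 = 96.129 → 96.13 g/mol.

96.13 g/mol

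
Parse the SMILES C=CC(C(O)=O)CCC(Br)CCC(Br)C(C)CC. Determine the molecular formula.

C14H24Br2O2

Walk through each heavy atom and fill implicit hydrogens from standard valence (C 4, N 3, O 2, S 2, halogen 1):
  atom 1: C, bond orders sum to 2 (valence 4) → 2 H
  atom 2: C, bond orders sum to 3 (valence 4) → 1 H
  atom 3: C, bond orders sum to 3 (valence 4) → 1 H
  atom 4: C, bond orders sum to 4 (valence 4) → 0 H
  atom 5: O, bond orders sum to 1 (valence 2) → 1 H
  atom 6: O, bond orders sum to 2 (valence 2) → 0 H
  atom 7: C, bond orders sum to 2 (valence 4) → 2 H
  atom 8: C, bond orders sum to 2 (valence 4) → 2 H
  atom 9: C, bond orders sum to 3 (valence 4) → 1 H
  atom 10: Br (halogen, monovalent) → 0 H
  atom 11: C, bond orders sum to 2 (valence 4) → 2 H
  atom 12: C, bond orders sum to 2 (valence 4) → 2 H
  atom 13: C, bond orders sum to 3 (valence 4) → 1 H
  atom 14: Br (halogen, monovalent) → 0 H
  atom 15: C, bond orders sum to 3 (valence 4) → 1 H
  atom 16: C, bond orders sum to 1 (valence 4) → 3 H
  atom 17: C, bond orders sum to 2 (valence 4) → 2 H
  atom 18: C, bond orders sum to 1 (valence 4) → 3 H
Totals → C:14, H:24, Br:2, O:2.
In Hill order: C14H24Br2O2.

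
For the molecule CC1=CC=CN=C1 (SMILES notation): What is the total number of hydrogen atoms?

7

Walk through each heavy atom and fill implicit hydrogens from standard valence (C 4, N 3, O 2, S 2, halogen 1):
  atom 1: C, bond orders sum to 1 (valence 4) → 3 H
  atom 2: C, bond orders sum to 4 (valence 4) → 0 H
  atom 3: C, bond orders sum to 3 (valence 4) → 1 H
  atom 4: C, bond orders sum to 3 (valence 4) → 1 H
  atom 5: C, bond orders sum to 3 (valence 4) → 1 H
  atom 6: N, bond orders sum to 3 (valence 3) → 0 H
  atom 7: C, bond orders sum to 3 (valence 4) → 1 H
Total hydrogens: 7.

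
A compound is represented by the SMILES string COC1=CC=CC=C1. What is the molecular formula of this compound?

C7H8O

Walk through each heavy atom and fill implicit hydrogens from standard valence (C 4, N 3, O 2, S 2, halogen 1):
  atom 1: C, bond orders sum to 1 (valence 4) → 3 H
  atom 2: O, bond orders sum to 2 (valence 2) → 0 H
  atom 3: C, bond orders sum to 4 (valence 4) → 0 H
  atom 4: C, bond orders sum to 3 (valence 4) → 1 H
  atom 5: C, bond orders sum to 3 (valence 4) → 1 H
  atom 6: C, bond orders sum to 3 (valence 4) → 1 H
  atom 7: C, bond orders sum to 3 (valence 4) → 1 H
  atom 8: C, bond orders sum to 3 (valence 4) → 1 H
Totals → C:7, H:8, O:1.
In Hill order: C7H8O.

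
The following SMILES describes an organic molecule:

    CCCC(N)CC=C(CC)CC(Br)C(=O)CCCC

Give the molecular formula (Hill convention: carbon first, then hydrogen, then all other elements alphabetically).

Walk through each heavy atom and fill implicit hydrogens from standard valence (C 4, N 3, O 2, S 2, halogen 1):
  atom 1: C, bond orders sum to 1 (valence 4) → 3 H
  atom 2: C, bond orders sum to 2 (valence 4) → 2 H
  atom 3: C, bond orders sum to 2 (valence 4) → 2 H
  atom 4: C, bond orders sum to 3 (valence 4) → 1 H
  atom 5: N, bond orders sum to 1 (valence 3) → 2 H
  atom 6: C, bond orders sum to 2 (valence 4) → 2 H
  atom 7: C, bond orders sum to 3 (valence 4) → 1 H
  atom 8: C, bond orders sum to 4 (valence 4) → 0 H
  atom 9: C, bond orders sum to 2 (valence 4) → 2 H
  atom 10: C, bond orders sum to 1 (valence 4) → 3 H
  atom 11: C, bond orders sum to 2 (valence 4) → 2 H
  atom 12: C, bond orders sum to 3 (valence 4) → 1 H
  atom 13: Br (halogen, monovalent) → 0 H
  atom 14: C, bond orders sum to 4 (valence 4) → 0 H
  atom 15: O, bond orders sum to 2 (valence 2) → 0 H
  atom 16: C, bond orders sum to 2 (valence 4) → 2 H
  atom 17: C, bond orders sum to 2 (valence 4) → 2 H
  atom 18: C, bond orders sum to 2 (valence 4) → 2 H
  atom 19: C, bond orders sum to 1 (valence 4) → 3 H
Totals → C:16, H:30, Br:1, N:1, O:1.

C16H30BrNO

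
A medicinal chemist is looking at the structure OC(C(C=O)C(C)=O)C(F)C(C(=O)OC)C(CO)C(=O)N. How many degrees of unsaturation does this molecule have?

4

Molecular formula: C12H18FNO7.
DoU = (2C + 2 + N − H − X) / 2, where X is the halogen count and O/S are ignored.
    = (2·12 + 2 + 1 − 18 − 1) / 2 = 8 / 2 = 4.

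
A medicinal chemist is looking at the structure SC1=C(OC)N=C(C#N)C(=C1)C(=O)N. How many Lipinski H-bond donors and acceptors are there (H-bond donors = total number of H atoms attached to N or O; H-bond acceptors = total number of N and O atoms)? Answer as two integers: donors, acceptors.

Donors: find every N or O and count the H atoms it carries.
  atom 4 (O): bond orders sum to 2 → 0 H
  atom 6 (N): bond orders sum to 3 → 0 H
  atom 9 (N): bond orders sum to 3 → 0 H
  atom 13 (O): bond orders sum to 2 → 0 H
  atom 14 (N): bond orders sum to 1 → 2 H
Lipinski HBD = 2.
Acceptors: N atoms = 3, O atoms = 2 → HBA = 5.

2, 5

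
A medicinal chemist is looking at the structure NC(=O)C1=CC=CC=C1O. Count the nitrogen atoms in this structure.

Scan the SMILES for N atoms (remember two-letter symbols like Cl and Br are single atoms).
Nitrogen count: 1.

1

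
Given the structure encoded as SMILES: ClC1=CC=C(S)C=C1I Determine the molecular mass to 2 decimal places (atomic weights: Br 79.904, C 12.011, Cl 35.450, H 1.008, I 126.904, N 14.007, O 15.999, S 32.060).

First, the molecular formula is C6H4ClIS (counting implicit H from valence).
  C: 6 × 12.011 = 72.066
  Cl: 1 × 35.450 = 35.450
  H: 4 × 1.008 = 4.032
  I: 1 × 126.904 = 126.904
  S: 1 × 32.060 = 32.060
Sum: 6×12.011 + 1×35.450 + 4×1.008 + 1×126.904 + 1×32.060 = 270.512 → 270.51 g/mol.

270.51 g/mol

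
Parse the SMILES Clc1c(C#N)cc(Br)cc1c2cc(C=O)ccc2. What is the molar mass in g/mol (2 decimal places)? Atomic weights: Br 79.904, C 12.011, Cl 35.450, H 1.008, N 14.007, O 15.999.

320.57 g/mol

First, the molecular formula is C14H7BrClNO (counting implicit H from valence).
  Br: 1 × 79.904 = 79.904
  C: 14 × 12.011 = 168.154
  Cl: 1 × 35.450 = 35.450
  H: 7 × 1.008 = 7.056
  N: 1 × 14.007 = 14.007
  O: 1 × 15.999 = 15.999
Sum: 1×79.904 + 14×12.011 + 1×35.450 + 7×1.008 + 1×14.007 + 1×15.999 = 320.570 → 320.57 g/mol.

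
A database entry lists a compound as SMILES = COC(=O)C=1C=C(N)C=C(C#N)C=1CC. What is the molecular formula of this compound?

C11H12N2O2

Walk through each heavy atom and fill implicit hydrogens from standard valence (C 4, N 3, O 2, S 2, halogen 1):
  atom 1: C, bond orders sum to 1 (valence 4) → 3 H
  atom 2: O, bond orders sum to 2 (valence 2) → 0 H
  atom 3: C, bond orders sum to 4 (valence 4) → 0 H
  atom 4: O, bond orders sum to 2 (valence 2) → 0 H
  atom 5: C, bond orders sum to 4 (valence 4) → 0 H
  atom 6: C, bond orders sum to 3 (valence 4) → 1 H
  atom 7: C, bond orders sum to 4 (valence 4) → 0 H
  atom 8: N, bond orders sum to 1 (valence 3) → 2 H
  atom 9: C, bond orders sum to 3 (valence 4) → 1 H
  atom 10: C, bond orders sum to 4 (valence 4) → 0 H
  atom 11: C, bond orders sum to 4 (valence 4) → 0 H
  atom 12: N, bond orders sum to 3 (valence 3) → 0 H
  atom 13: C, bond orders sum to 4 (valence 4) → 0 H
  atom 14: C, bond orders sum to 2 (valence 4) → 2 H
  atom 15: C, bond orders sum to 1 (valence 4) → 3 H
Totals → C:11, H:12, N:2, O:2.
In Hill order: C11H12N2O2.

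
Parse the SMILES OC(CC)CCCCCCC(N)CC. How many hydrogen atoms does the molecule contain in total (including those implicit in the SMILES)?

27

Walk through each heavy atom and fill implicit hydrogens from standard valence (C 4, N 3, O 2, S 2, halogen 1):
  atom 1: O, bond orders sum to 1 (valence 2) → 1 H
  atom 2: C, bond orders sum to 3 (valence 4) → 1 H
  atom 3: C, bond orders sum to 2 (valence 4) → 2 H
  atom 4: C, bond orders sum to 1 (valence 4) → 3 H
  atom 5: C, bond orders sum to 2 (valence 4) → 2 H
  atom 6: C, bond orders sum to 2 (valence 4) → 2 H
  atom 7: C, bond orders sum to 2 (valence 4) → 2 H
  atom 8: C, bond orders sum to 2 (valence 4) → 2 H
  atom 9: C, bond orders sum to 2 (valence 4) → 2 H
  atom 10: C, bond orders sum to 2 (valence 4) → 2 H
  atom 11: C, bond orders sum to 3 (valence 4) → 1 H
  atom 12: N, bond orders sum to 1 (valence 3) → 2 H
  atom 13: C, bond orders sum to 2 (valence 4) → 2 H
  atom 14: C, bond orders sum to 1 (valence 4) → 3 H
Total hydrogens: 27.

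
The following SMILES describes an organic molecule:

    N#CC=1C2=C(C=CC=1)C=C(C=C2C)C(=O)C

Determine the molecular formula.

C14H11NO

Walk through each heavy atom and fill implicit hydrogens from standard valence (C 4, N 3, O 2, S 2, halogen 1):
  atom 1: N, bond orders sum to 3 (valence 3) → 0 H
  atom 2: C, bond orders sum to 4 (valence 4) → 0 H
  atom 3: C, bond orders sum to 4 (valence 4) → 0 H
  atom 4: C, bond orders sum to 4 (valence 4) → 0 H
  atom 5: C, bond orders sum to 4 (valence 4) → 0 H
  atom 6: C, bond orders sum to 3 (valence 4) → 1 H
  atom 7: C, bond orders sum to 3 (valence 4) → 1 H
  atom 8: C, bond orders sum to 3 (valence 4) → 1 H
  atom 9: C, bond orders sum to 3 (valence 4) → 1 H
  atom 10: C, bond orders sum to 4 (valence 4) → 0 H
  atom 11: C, bond orders sum to 3 (valence 4) → 1 H
  atom 12: C, bond orders sum to 4 (valence 4) → 0 H
  atom 13: C, bond orders sum to 1 (valence 4) → 3 H
  atom 14: C, bond orders sum to 4 (valence 4) → 0 H
  atom 15: O, bond orders sum to 2 (valence 2) → 0 H
  atom 16: C, bond orders sum to 1 (valence 4) → 3 H
Totals → C:14, H:11, N:1, O:1.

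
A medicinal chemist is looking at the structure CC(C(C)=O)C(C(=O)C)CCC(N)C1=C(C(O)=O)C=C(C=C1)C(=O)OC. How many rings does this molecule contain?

1

In SMILES, each pair of matching ring-closure digits denotes one ring-closing bond; the number of such bonds equals the number of independent rings.
Ring-closure bonds here: 1.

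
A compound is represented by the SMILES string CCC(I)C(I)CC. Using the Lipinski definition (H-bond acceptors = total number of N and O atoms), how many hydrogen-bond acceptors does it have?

0

N atoms: 0; O atoms: 0.
Lipinski HBA = 0 + 0 = 0.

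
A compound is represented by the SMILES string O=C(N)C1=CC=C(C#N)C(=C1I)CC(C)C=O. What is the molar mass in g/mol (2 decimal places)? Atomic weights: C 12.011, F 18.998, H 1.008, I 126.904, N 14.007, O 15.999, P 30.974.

342.14 g/mol

First, the molecular formula is C12H11IN2O2 (counting implicit H from valence).
  C: 12 × 12.011 = 144.132
  H: 11 × 1.008 = 11.088
  I: 1 × 126.904 = 126.904
  N: 2 × 14.007 = 28.014
  O: 2 × 15.999 = 31.998
Sum: 12×12.011 + 11×1.008 + 1×126.904 + 2×14.007 + 2×15.999 = 342.136 → 342.14 g/mol.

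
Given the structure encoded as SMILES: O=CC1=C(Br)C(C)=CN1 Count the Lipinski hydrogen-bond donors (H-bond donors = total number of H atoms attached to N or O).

Donors: find every N or O and count the H atoms it carries.
  atom 1 (O): bond orders sum to 2 → 0 H
  atom 9 (N): bond orders sum to 2 → 1 H
Lipinski HBD = 1.

1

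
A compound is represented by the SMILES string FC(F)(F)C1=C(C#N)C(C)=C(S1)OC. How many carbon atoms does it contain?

8

Count every carbon token in the SMILES (each C, including those in ring-closure positions and inside branches).
Carbon count: 8.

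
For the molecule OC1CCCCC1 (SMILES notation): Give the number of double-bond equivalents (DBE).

Molecular formula: C6H12O.
DoU = (2C + 2 + N − H − X) / 2, where X is the halogen count and O/S are ignored.
    = (2·6 + 2 + 0 − 12 − 0) / 2 = 2 / 2 = 1.

1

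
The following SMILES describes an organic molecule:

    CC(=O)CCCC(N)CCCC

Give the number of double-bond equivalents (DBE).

Degree of unsaturation = (number of rings) + (number of π bonds).
Ring closures in the SMILES: 0.
π bonds: 1 double bond (each 1 DoU) → 1 DoU from unsaturation.
Total DoU = 0 + 1 = 1.

1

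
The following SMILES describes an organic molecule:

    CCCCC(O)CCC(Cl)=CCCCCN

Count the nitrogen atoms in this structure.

Scan the SMILES for N atoms (remember two-letter symbols like Cl and Br are single atoms).
Nitrogen count: 1.

1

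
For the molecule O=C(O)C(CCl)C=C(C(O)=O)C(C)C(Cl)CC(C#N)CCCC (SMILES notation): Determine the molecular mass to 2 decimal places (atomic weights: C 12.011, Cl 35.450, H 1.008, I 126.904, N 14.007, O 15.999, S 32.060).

364.26 g/mol

First, the molecular formula is C16H23Cl2NO4 (counting implicit H from valence).
  C: 16 × 12.011 = 192.176
  Cl: 2 × 35.450 = 70.900
  H: 23 × 1.008 = 23.184
  N: 1 × 14.007 = 14.007
  O: 4 × 15.999 = 63.996
Sum: 16×12.011 + 2×35.450 + 23×1.008 + 1×14.007 + 4×15.999 = 364.263 → 364.26 g/mol.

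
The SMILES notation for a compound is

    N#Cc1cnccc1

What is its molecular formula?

Walk through each heavy atom and fill implicit hydrogens from standard valence (C 4, N 3, O 2, S 2, halogen 1); for lowercase aromatic atoms, an aromatic c carries 1 H when it has two neighbours and 0 H with three, and aromatic n carries 0 H:
  atom 1: N, bond orders sum to 3 (valence 3) → 0 H
  atom 2: C, bond orders sum to 4 (valence 4) → 0 H
  atom 3: aromatic c, 3 neighbours → 0 H
  atom 4: aromatic c, 2 neighbours → 1 H
  atom 5: aromatic n, 2 neighbours → 0 H
  atom 6: aromatic c, 2 neighbours → 1 H
  atom 7: aromatic c, 2 neighbours → 1 H
  atom 8: aromatic c, 2 neighbours → 1 H
Totals → C:6, H:4, N:2.
In Hill order: C6H4N2.

C6H4N2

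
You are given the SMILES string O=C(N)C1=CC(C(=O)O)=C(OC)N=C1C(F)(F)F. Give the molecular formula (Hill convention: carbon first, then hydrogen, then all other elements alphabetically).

Walk through each heavy atom and fill implicit hydrogens from standard valence (C 4, N 3, O 2, S 2, halogen 1):
  atom 1: O, bond orders sum to 2 (valence 2) → 0 H
  atom 2: C, bond orders sum to 4 (valence 4) → 0 H
  atom 3: N, bond orders sum to 1 (valence 3) → 2 H
  atom 4: C, bond orders sum to 4 (valence 4) → 0 H
  atom 5: C, bond orders sum to 3 (valence 4) → 1 H
  atom 6: C, bond orders sum to 4 (valence 4) → 0 H
  atom 7: C, bond orders sum to 4 (valence 4) → 0 H
  atom 8: O, bond orders sum to 2 (valence 2) → 0 H
  atom 9: O, bond orders sum to 1 (valence 2) → 1 H
  atom 10: C, bond orders sum to 4 (valence 4) → 0 H
  atom 11: O, bond orders sum to 2 (valence 2) → 0 H
  atom 12: C, bond orders sum to 1 (valence 4) → 3 H
  atom 13: N, bond orders sum to 3 (valence 3) → 0 H
  atom 14: C, bond orders sum to 4 (valence 4) → 0 H
  atom 15: C, bond orders sum to 4 (valence 4) → 0 H
  atom 16: F (halogen, monovalent) → 0 H
  atom 17: F (halogen, monovalent) → 0 H
  atom 18: F (halogen, monovalent) → 0 H
Totals → C:9, H:7, F:3, N:2, O:4.
In Hill order: C9H7F3N2O4.

C9H7F3N2O4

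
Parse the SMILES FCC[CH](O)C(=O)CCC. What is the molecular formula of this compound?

C7H13FO2

Walk through each heavy atom and fill implicit hydrogens from standard valence (C 4, N 3, O 2, S 2, halogen 1):
  atom 1: F (halogen, monovalent) → 0 H
  atom 2: C, bond orders sum to 2 (valence 4) → 2 H
  atom 3: C, bond orders sum to 2 (valence 4) → 2 H
  atom 4: C with explicit H count 1
  atom 5: O, bond orders sum to 1 (valence 2) → 1 H
  atom 6: C, bond orders sum to 4 (valence 4) → 0 H
  atom 7: O, bond orders sum to 2 (valence 2) → 0 H
  atom 8: C, bond orders sum to 2 (valence 4) → 2 H
  atom 9: C, bond orders sum to 2 (valence 4) → 2 H
  atom 10: C, bond orders sum to 1 (valence 4) → 3 H
Totals → C:7, H:13, F:1, O:2.
In Hill order: C7H13FO2.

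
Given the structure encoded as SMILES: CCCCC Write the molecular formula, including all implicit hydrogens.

C5H12

Walk through each heavy atom and fill implicit hydrogens from standard valence (C 4, N 3, O 2, S 2, halogen 1):
  atom 1: C, bond orders sum to 1 (valence 4) → 3 H
  atom 2: C, bond orders sum to 2 (valence 4) → 2 H
  atom 3: C, bond orders sum to 2 (valence 4) → 2 H
  atom 4: C, bond orders sum to 2 (valence 4) → 2 H
  atom 5: C, bond orders sum to 1 (valence 4) → 3 H
Totals → C:5, H:12.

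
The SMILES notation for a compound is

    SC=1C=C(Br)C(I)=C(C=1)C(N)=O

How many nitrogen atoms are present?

1

Scan the SMILES for N atoms (remember two-letter symbols like Cl and Br are single atoms).
Nitrogen count: 1.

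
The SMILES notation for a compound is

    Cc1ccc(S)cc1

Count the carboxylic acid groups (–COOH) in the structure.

Scan the SMILES for the carboxylic acid motif — none present.
Groups that are present: 1 thiol.

0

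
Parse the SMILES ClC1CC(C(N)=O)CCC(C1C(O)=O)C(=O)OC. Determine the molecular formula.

C11H16ClNO5

Walk through each heavy atom and fill implicit hydrogens from standard valence (C 4, N 3, O 2, S 2, halogen 1):
  atom 1: Cl (halogen, monovalent) → 0 H
  atom 2: C, bond orders sum to 3 (valence 4) → 1 H
  atom 3: C, bond orders sum to 2 (valence 4) → 2 H
  atom 4: C, bond orders sum to 3 (valence 4) → 1 H
  atom 5: C, bond orders sum to 4 (valence 4) → 0 H
  atom 6: N, bond orders sum to 1 (valence 3) → 2 H
  atom 7: O, bond orders sum to 2 (valence 2) → 0 H
  atom 8: C, bond orders sum to 2 (valence 4) → 2 H
  atom 9: C, bond orders sum to 2 (valence 4) → 2 H
  atom 10: C, bond orders sum to 3 (valence 4) → 1 H
  atom 11: C, bond orders sum to 3 (valence 4) → 1 H
  atom 12: C, bond orders sum to 4 (valence 4) → 0 H
  atom 13: O, bond orders sum to 1 (valence 2) → 1 H
  atom 14: O, bond orders sum to 2 (valence 2) → 0 H
  atom 15: C, bond orders sum to 4 (valence 4) → 0 H
  atom 16: O, bond orders sum to 2 (valence 2) → 0 H
  atom 17: O, bond orders sum to 2 (valence 2) → 0 H
  atom 18: C, bond orders sum to 1 (valence 4) → 3 H
Totals → C:11, H:16, Cl:1, N:1, O:5.
In Hill order: C11H16ClNO5.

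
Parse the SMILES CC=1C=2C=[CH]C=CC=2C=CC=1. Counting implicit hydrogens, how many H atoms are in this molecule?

10

Walk through each heavy atom and fill implicit hydrogens from standard valence (C 4, N 3, O 2, S 2, halogen 1):
  atom 1: C, bond orders sum to 1 (valence 4) → 3 H
  atom 2: C, bond orders sum to 4 (valence 4) → 0 H
  atom 3: C, bond orders sum to 4 (valence 4) → 0 H
  atom 4: C, bond orders sum to 3 (valence 4) → 1 H
  atom 5: C with explicit H count 1
  atom 6: C, bond orders sum to 3 (valence 4) → 1 H
  atom 7: C, bond orders sum to 3 (valence 4) → 1 H
  atom 8: C, bond orders sum to 4 (valence 4) → 0 H
  atom 9: C, bond orders sum to 3 (valence 4) → 1 H
  atom 10: C, bond orders sum to 3 (valence 4) → 1 H
  atom 11: C, bond orders sum to 3 (valence 4) → 1 H
Total hydrogens: 10.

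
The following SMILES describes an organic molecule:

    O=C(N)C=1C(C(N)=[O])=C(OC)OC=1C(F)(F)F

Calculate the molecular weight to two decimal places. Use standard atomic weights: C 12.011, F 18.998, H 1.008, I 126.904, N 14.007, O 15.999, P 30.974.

First, the molecular formula is C8H7F3N2O4 (counting implicit H from valence).
  C: 8 × 12.011 = 96.088
  F: 3 × 18.998 = 56.994
  H: 7 × 1.008 = 7.056
  N: 2 × 14.007 = 28.014
  O: 4 × 15.999 = 63.996
Sum: 8×12.011 + 3×18.998 + 7×1.008 + 2×14.007 + 4×15.999 = 252.148 → 252.15 g/mol.

252.15 g/mol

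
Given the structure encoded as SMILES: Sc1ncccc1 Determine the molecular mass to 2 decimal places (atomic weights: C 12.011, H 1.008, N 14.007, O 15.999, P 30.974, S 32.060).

111.16 g/mol

First, the molecular formula is C5H5NS (counting implicit H from valence).
  C: 5 × 12.011 = 60.055
  H: 5 × 1.008 = 5.040
  N: 1 × 14.007 = 14.007
  S: 1 × 32.060 = 32.060
Sum: 5×12.011 + 5×1.008 + 1×14.007 + 1×32.060 = 111.162 → 111.16 g/mol.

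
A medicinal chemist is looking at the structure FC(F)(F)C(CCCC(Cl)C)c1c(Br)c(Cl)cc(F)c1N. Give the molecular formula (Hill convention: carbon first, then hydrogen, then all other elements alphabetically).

Walk through each heavy atom and fill implicit hydrogens from standard valence (C 4, N 3, O 2, S 2, halogen 1); for lowercase aromatic atoms, an aromatic c carries 1 H when it has two neighbours and 0 H with three, and aromatic n carries 0 H:
  atom 1: F (halogen, monovalent) → 0 H
  atom 2: C, bond orders sum to 4 (valence 4) → 0 H
  atom 3: F (halogen, monovalent) → 0 H
  atom 4: F (halogen, monovalent) → 0 H
  atom 5: C, bond orders sum to 3 (valence 4) → 1 H
  atom 6: C, bond orders sum to 2 (valence 4) → 2 H
  atom 7: C, bond orders sum to 2 (valence 4) → 2 H
  atom 8: C, bond orders sum to 2 (valence 4) → 2 H
  atom 9: C, bond orders sum to 3 (valence 4) → 1 H
  atom 10: Cl (halogen, monovalent) → 0 H
  atom 11: C, bond orders sum to 1 (valence 4) → 3 H
  atom 12: aromatic c, 3 neighbours → 0 H
  atom 13: aromatic c, 3 neighbours → 0 H
  atom 14: Br (halogen, monovalent) → 0 H
  atom 15: aromatic c, 3 neighbours → 0 H
  atom 16: Cl (halogen, monovalent) → 0 H
  atom 17: aromatic c, 2 neighbours → 1 H
  atom 18: aromatic c, 3 neighbours → 0 H
  atom 19: F (halogen, monovalent) → 0 H
  atom 20: aromatic c, 3 neighbours → 0 H
  atom 21: N, bond orders sum to 1 (valence 3) → 2 H
Totals → C:13, H:14, Br:1, Cl:2, F:4, N:1.
In Hill order: C13H14BrCl2F4N.

C13H14BrCl2F4N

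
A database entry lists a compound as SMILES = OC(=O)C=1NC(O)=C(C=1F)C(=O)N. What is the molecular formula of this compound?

Walk through each heavy atom and fill implicit hydrogens from standard valence (C 4, N 3, O 2, S 2, halogen 1):
  atom 1: O, bond orders sum to 1 (valence 2) → 1 H
  atom 2: C, bond orders sum to 4 (valence 4) → 0 H
  atom 3: O, bond orders sum to 2 (valence 2) → 0 H
  atom 4: C, bond orders sum to 4 (valence 4) → 0 H
  atom 5: N, bond orders sum to 2 (valence 3) → 1 H
  atom 6: C, bond orders sum to 4 (valence 4) → 0 H
  atom 7: O, bond orders sum to 1 (valence 2) → 1 H
  atom 8: C, bond orders sum to 4 (valence 4) → 0 H
  atom 9: C, bond orders sum to 4 (valence 4) → 0 H
  atom 10: F (halogen, monovalent) → 0 H
  atom 11: C, bond orders sum to 4 (valence 4) → 0 H
  atom 12: O, bond orders sum to 2 (valence 2) → 0 H
  atom 13: N, bond orders sum to 1 (valence 3) → 2 H
Totals → C:6, H:5, F:1, N:2, O:4.

C6H5FN2O4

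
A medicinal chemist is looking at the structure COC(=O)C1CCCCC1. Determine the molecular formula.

Walk through each heavy atom and fill implicit hydrogens from standard valence (C 4, N 3, O 2, S 2, halogen 1):
  atom 1: C, bond orders sum to 1 (valence 4) → 3 H
  atom 2: O, bond orders sum to 2 (valence 2) → 0 H
  atom 3: C, bond orders sum to 4 (valence 4) → 0 H
  atom 4: O, bond orders sum to 2 (valence 2) → 0 H
  atom 5: C, bond orders sum to 3 (valence 4) → 1 H
  atom 6: C, bond orders sum to 2 (valence 4) → 2 H
  atom 7: C, bond orders sum to 2 (valence 4) → 2 H
  atom 8: C, bond orders sum to 2 (valence 4) → 2 H
  atom 9: C, bond orders sum to 2 (valence 4) → 2 H
  atom 10: C, bond orders sum to 2 (valence 4) → 2 H
Totals → C:8, H:14, O:2.
In Hill order: C8H14O2.

C8H14O2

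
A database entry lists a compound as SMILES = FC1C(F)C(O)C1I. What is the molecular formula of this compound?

Walk through each heavy atom and fill implicit hydrogens from standard valence (C 4, N 3, O 2, S 2, halogen 1):
  atom 1: F (halogen, monovalent) → 0 H
  atom 2: C, bond orders sum to 3 (valence 4) → 1 H
  atom 3: C, bond orders sum to 3 (valence 4) → 1 H
  atom 4: F (halogen, monovalent) → 0 H
  atom 5: C, bond orders sum to 3 (valence 4) → 1 H
  atom 6: O, bond orders sum to 1 (valence 2) → 1 H
  atom 7: C, bond orders sum to 3 (valence 4) → 1 H
  atom 8: I (halogen, monovalent) → 0 H
Totals → C:4, H:5, F:2, I:1, O:1.

C4H5F2IO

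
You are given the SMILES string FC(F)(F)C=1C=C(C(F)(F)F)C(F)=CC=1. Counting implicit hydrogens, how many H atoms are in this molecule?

Walk through each heavy atom and fill implicit hydrogens from standard valence (C 4, N 3, O 2, S 2, halogen 1):
  atom 1: F (halogen, monovalent) → 0 H
  atom 2: C, bond orders sum to 4 (valence 4) → 0 H
  atom 3: F (halogen, monovalent) → 0 H
  atom 4: F (halogen, monovalent) → 0 H
  atom 5: C, bond orders sum to 4 (valence 4) → 0 H
  atom 6: C, bond orders sum to 3 (valence 4) → 1 H
  atom 7: C, bond orders sum to 4 (valence 4) → 0 H
  atom 8: C, bond orders sum to 4 (valence 4) → 0 H
  atom 9: F (halogen, monovalent) → 0 H
  atom 10: F (halogen, monovalent) → 0 H
  atom 11: F (halogen, monovalent) → 0 H
  atom 12: C, bond orders sum to 4 (valence 4) → 0 H
  atom 13: F (halogen, monovalent) → 0 H
  atom 14: C, bond orders sum to 3 (valence 4) → 1 H
  atom 15: C, bond orders sum to 3 (valence 4) → 1 H
Total hydrogens: 3.

3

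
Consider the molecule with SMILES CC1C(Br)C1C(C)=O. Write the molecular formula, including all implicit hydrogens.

Walk through each heavy atom and fill implicit hydrogens from standard valence (C 4, N 3, O 2, S 2, halogen 1):
  atom 1: C, bond orders sum to 1 (valence 4) → 3 H
  atom 2: C, bond orders sum to 3 (valence 4) → 1 H
  atom 3: C, bond orders sum to 3 (valence 4) → 1 H
  atom 4: Br (halogen, monovalent) → 0 H
  atom 5: C, bond orders sum to 3 (valence 4) → 1 H
  atom 6: C, bond orders sum to 4 (valence 4) → 0 H
  atom 7: C, bond orders sum to 1 (valence 4) → 3 H
  atom 8: O, bond orders sum to 2 (valence 2) → 0 H
Totals → C:6, H:9, Br:1, O:1.
In Hill order: C6H9BrO.

C6H9BrO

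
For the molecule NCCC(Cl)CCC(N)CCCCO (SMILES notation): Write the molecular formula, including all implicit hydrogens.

Walk through each heavy atom and fill implicit hydrogens from standard valence (C 4, N 3, O 2, S 2, halogen 1):
  atom 1: N, bond orders sum to 1 (valence 3) → 2 H
  atom 2: C, bond orders sum to 2 (valence 4) → 2 H
  atom 3: C, bond orders sum to 2 (valence 4) → 2 H
  atom 4: C, bond orders sum to 3 (valence 4) → 1 H
  atom 5: Cl (halogen, monovalent) → 0 H
  atom 6: C, bond orders sum to 2 (valence 4) → 2 H
  atom 7: C, bond orders sum to 2 (valence 4) → 2 H
  atom 8: C, bond orders sum to 3 (valence 4) → 1 H
  atom 9: N, bond orders sum to 1 (valence 3) → 2 H
  atom 10: C, bond orders sum to 2 (valence 4) → 2 H
  atom 11: C, bond orders sum to 2 (valence 4) → 2 H
  atom 12: C, bond orders sum to 2 (valence 4) → 2 H
  atom 13: C, bond orders sum to 2 (valence 4) → 2 H
  atom 14: O, bond orders sum to 1 (valence 2) → 1 H
Totals → C:10, H:23, Cl:1, N:2, O:1.

C10H23ClN2O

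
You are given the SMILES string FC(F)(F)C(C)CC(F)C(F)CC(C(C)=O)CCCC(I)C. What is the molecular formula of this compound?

C15H24F5IO

Walk through each heavy atom and fill implicit hydrogens from standard valence (C 4, N 3, O 2, S 2, halogen 1):
  atom 1: F (halogen, monovalent) → 0 H
  atom 2: C, bond orders sum to 4 (valence 4) → 0 H
  atom 3: F (halogen, monovalent) → 0 H
  atom 4: F (halogen, monovalent) → 0 H
  atom 5: C, bond orders sum to 3 (valence 4) → 1 H
  atom 6: C, bond orders sum to 1 (valence 4) → 3 H
  atom 7: C, bond orders sum to 2 (valence 4) → 2 H
  atom 8: C, bond orders sum to 3 (valence 4) → 1 H
  atom 9: F (halogen, monovalent) → 0 H
  atom 10: C, bond orders sum to 3 (valence 4) → 1 H
  atom 11: F (halogen, monovalent) → 0 H
  atom 12: C, bond orders sum to 2 (valence 4) → 2 H
  atom 13: C, bond orders sum to 3 (valence 4) → 1 H
  atom 14: C, bond orders sum to 4 (valence 4) → 0 H
  atom 15: C, bond orders sum to 1 (valence 4) → 3 H
  atom 16: O, bond orders sum to 2 (valence 2) → 0 H
  atom 17: C, bond orders sum to 2 (valence 4) → 2 H
  atom 18: C, bond orders sum to 2 (valence 4) → 2 H
  atom 19: C, bond orders sum to 2 (valence 4) → 2 H
  atom 20: C, bond orders sum to 3 (valence 4) → 1 H
  atom 21: I (halogen, monovalent) → 0 H
  atom 22: C, bond orders sum to 1 (valence 4) → 3 H
Totals → C:15, H:24, F:5, I:1, O:1.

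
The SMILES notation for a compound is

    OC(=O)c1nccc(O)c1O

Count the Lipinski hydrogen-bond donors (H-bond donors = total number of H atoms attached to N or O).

Donors: find every N or O and count the H atoms it carries.
  atom 1 (O): bond orders sum to 1 → 1 H
  atom 3 (O): bond orders sum to 2 → 0 H
  atom 5 (N): bond orders sum to 3 → 0 H
  atom 9 (O): bond orders sum to 1 → 1 H
  atom 11 (O): bond orders sum to 1 → 1 H
Lipinski HBD = 3.

3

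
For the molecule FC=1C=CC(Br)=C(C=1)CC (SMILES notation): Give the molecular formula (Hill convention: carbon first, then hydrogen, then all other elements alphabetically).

Walk through each heavy atom and fill implicit hydrogens from standard valence (C 4, N 3, O 2, S 2, halogen 1):
  atom 1: F (halogen, monovalent) → 0 H
  atom 2: C, bond orders sum to 4 (valence 4) → 0 H
  atom 3: C, bond orders sum to 3 (valence 4) → 1 H
  atom 4: C, bond orders sum to 3 (valence 4) → 1 H
  atom 5: C, bond orders sum to 4 (valence 4) → 0 H
  atom 6: Br (halogen, monovalent) → 0 H
  atom 7: C, bond orders sum to 4 (valence 4) → 0 H
  atom 8: C, bond orders sum to 3 (valence 4) → 1 H
  atom 9: C, bond orders sum to 2 (valence 4) → 2 H
  atom 10: C, bond orders sum to 1 (valence 4) → 3 H
Totals → C:8, H:8, Br:1, F:1.
In Hill order: C8H8BrF.

C8H8BrF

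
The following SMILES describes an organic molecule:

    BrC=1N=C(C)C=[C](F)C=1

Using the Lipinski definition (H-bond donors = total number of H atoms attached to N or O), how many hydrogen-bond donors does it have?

Donors: find every N or O and count the H atoms it carries.
  atom 3 (N): bond orders sum to 3 → 0 H
Lipinski HBD = 0.

0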